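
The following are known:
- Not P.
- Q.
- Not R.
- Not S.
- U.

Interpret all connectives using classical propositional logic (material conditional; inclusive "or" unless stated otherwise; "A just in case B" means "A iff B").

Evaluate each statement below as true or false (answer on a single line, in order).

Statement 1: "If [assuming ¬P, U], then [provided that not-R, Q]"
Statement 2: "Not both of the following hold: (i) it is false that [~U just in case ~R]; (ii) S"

Statement 1: In symbols: (~P -> U) -> (~R -> Q)

~P = ~F = T
~P -> U = T -> T = T
~R = ~F = T
~R -> Q = T -> T = T
(~P -> U) -> (~R -> Q) = T -> T = T
So Statement 1 is true.

Statement 2: Parsed as ~(~U <-> ~R) nand S

~U = ~T = F
~R = ~F = T
~U <-> ~R = F <-> T = F
~(~U <-> ~R) = ~F = T
~(~U <-> ~R) nand S = T nand F = T
Thus Statement 2 is true.

Statement 1 True / Statement 2 True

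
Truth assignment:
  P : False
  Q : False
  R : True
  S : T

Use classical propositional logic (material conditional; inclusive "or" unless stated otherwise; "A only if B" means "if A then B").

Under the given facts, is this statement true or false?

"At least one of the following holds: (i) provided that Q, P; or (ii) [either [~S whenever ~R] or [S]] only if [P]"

true

In symbols: (Q → P) ∨ (((¬R → ¬S) ∨ S) → P)

Q → P = F → F = T
¬R = ¬T = F
¬S = ¬T = F
¬R → ¬S = F → F = T
(¬R → ¬S) ∨ S = T ∨ T = T
((¬R → ¬S) ∨ S) → P = T → F = F
(Q → P) ∨ (((¬R → ¬S) ∨ S) → P) = T ∨ F = T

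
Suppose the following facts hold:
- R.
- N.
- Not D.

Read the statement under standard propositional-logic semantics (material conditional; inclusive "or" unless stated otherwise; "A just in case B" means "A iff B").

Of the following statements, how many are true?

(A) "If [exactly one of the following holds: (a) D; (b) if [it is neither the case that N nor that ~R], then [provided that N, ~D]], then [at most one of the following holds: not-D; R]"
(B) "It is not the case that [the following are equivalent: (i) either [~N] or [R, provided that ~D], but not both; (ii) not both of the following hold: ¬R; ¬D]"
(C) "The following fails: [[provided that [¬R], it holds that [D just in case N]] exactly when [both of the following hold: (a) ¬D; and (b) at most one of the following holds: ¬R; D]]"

0

(A): In symbols: (D ⊕ ((N ↓ ¬R) → (N → ¬D))) → (¬D ↑ R)

¬R = ¬T = F
N ↓ ¬R = T ↓ F = F
¬D = ¬F = T
N → ¬D = T → T = T
(N ↓ ¬R) → (N → ¬D) = F → T = T
D ⊕ ((N ↓ ¬R) → (N → ¬D)) = F ⊕ T = T
¬D = ¬F = T
¬D ↑ R = T ↑ T = F
(D ⊕ ((N ↓ ¬R) → (N → ¬D))) → (¬D ↑ R) = T → F = F
So (A) is false.

(B): Parsed as ¬((¬N ⊕ (¬D → R)) ↔ (¬R ↑ ¬D))

¬N = ¬T = F
¬D = ¬F = T
¬D → R = T → T = T
¬N ⊕ (¬D → R) = F ⊕ T = T
¬R = ¬T = F
¬D = ¬F = T
¬R ↑ ¬D = F ↑ T = T
(¬N ⊕ (¬D → R)) ↔ (¬R ↑ ¬D) = T ↔ T = T
¬((¬N ⊕ (¬D → R)) ↔ (¬R ↑ ¬D)) = ¬T = F
Hence (B) is false.

(C): Formalization: ¬((¬R → (D ↔ N)) ↔ (¬D ∧ (¬R ↑ D)))

¬R = ¬T = F
D ↔ N = F ↔ T = F
¬R → (D ↔ N) = F → F = T
¬D = ¬F = T
¬R = ¬T = F
¬R ↑ D = F ↑ F = T
¬D ∧ (¬R ↑ D) = T ∧ T = T
(¬R → (D ↔ N)) ↔ (¬D ∧ (¬R ↑ D)) = T ↔ T = T
¬((¬R → (D ↔ N)) ↔ (¬D ∧ (¬R ↑ D))) = ¬T = F
Hence (C) is false.

True statements: 0 (none).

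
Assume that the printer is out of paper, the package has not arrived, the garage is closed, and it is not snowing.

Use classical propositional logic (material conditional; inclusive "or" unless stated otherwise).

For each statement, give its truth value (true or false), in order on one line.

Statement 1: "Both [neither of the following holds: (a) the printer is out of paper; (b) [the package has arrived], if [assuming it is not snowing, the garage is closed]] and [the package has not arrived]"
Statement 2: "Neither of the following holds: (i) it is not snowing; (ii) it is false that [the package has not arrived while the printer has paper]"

Let P = "the printer has paper" (F), S = "it is snowing" (F), R = "the garage is closed" (T), Q = "the package has arrived" (F).

Statement 1: Formalization: (~P nor ((~S -> R) -> Q)) & ~Q

~P = ~F = T
~S = ~F = T
~S -> R = T -> T = T
(~S -> R) -> Q = T -> F = F
~P nor ((~S -> R) -> Q) = T nor F = F
~Q = ~F = T
(~P nor ((~S -> R) -> Q)) & ~Q = F & T = F
So Statement 1 is false.

Statement 2: In symbols: ~S nor ~(~Q & P)

~S = ~F = T
~Q = ~F = T
~Q & P = T & F = F
~(~Q & P) = ~F = T
~S nor ~(~Q & P) = T nor T = F
So Statement 2 is false.

Statement 1 false, Statement 2 false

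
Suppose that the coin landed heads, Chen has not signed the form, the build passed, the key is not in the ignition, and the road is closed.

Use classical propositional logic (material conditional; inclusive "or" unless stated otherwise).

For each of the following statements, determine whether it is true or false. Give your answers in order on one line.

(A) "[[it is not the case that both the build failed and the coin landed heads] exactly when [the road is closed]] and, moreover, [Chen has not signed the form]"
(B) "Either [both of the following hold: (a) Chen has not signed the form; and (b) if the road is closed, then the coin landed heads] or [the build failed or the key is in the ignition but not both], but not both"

(A) T; (B) T

Let R = "the build passed" (True), P = "the coin landed heads" (True), U = "the road is closed" (True), Q = "Chen has signed the form" (False), S = "the key is in the ignition" (False).

(A): In symbols: ((not R nand P) iff U) and not Q

not R = not True = False
not R nand P = False nand True = True
(not R nand P) iff U = True iff True = True
not Q = not False = True
((not R nand P) iff U) and not Q = True and True = True
So (A) is true.

(B): Parsed as (not Q and (U -> P)) xor (not R xor S)

not Q = not False = True
U -> P = True -> True = True
not Q and (U -> P) = True and True = True
not R = not True = False
not R xor S = False xor False = False
(not Q and (U -> P)) xor (not R xor S) = True xor False = True
Thus (B) is true.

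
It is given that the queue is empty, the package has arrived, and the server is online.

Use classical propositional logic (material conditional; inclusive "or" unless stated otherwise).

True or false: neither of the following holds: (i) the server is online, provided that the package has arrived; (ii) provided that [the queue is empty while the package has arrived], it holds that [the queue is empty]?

Let M = "the package has arrived" (T), S = "the server is online" (T), K = "the queue is empty" (T).
In symbols: (M → S) ↓ ((K ∧ M) → K)

M → S = T → T = T
K ∧ M = T ∧ T = T
(K ∧ M) → K = T → T = T
(M → S) ↓ ((K ∧ M) → K) = T ↓ T = F

False.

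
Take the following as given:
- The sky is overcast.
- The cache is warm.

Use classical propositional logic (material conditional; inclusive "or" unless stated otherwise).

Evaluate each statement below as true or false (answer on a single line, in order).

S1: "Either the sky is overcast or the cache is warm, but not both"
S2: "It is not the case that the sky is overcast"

Let R = "the sky is overcast" (T), G = "the cache is warm" (T).

S1: Formalization: R xor G

R xor G = T xor T = F
Thus S1 is false.

S2: Parsed as ~R

~R = ~T = F
Hence S2 is false.

S1 F; S2 F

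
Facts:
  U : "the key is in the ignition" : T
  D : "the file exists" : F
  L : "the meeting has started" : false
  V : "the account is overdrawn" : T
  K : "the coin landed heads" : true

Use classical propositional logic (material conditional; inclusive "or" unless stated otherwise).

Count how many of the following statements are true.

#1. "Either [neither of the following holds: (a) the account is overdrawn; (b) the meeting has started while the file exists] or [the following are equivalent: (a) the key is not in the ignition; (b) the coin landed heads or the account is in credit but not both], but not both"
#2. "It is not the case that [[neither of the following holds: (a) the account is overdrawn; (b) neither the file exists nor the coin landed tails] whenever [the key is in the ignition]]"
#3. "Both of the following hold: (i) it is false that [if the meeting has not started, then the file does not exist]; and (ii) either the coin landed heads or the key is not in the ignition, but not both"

#1: Formalization: (V nor (L and D)) xor (not U iff (K xor not V))

L and D = False and False = False
V nor (L and D) = True nor False = False
not U = not True = False
not V = not True = False
K xor not V = True xor False = True
not U iff (K xor not V) = False iff True = False
(V nor (L and D)) xor (not U iff (K xor not V)) = False xor False = False
So #1 is false.

#2: Formalization: not (U -> (V nor (D nor not K)))

not K = not True = False
D nor not K = False nor False = True
V nor (D nor not K) = True nor True = False
U -> (V nor (D nor not K)) = True -> False = False
not (U -> (V nor (D nor not K))) = not False = True
So #2 is true.

#3: This is not (not L -> not D) and (K xor not U).

not L = not False = True
not D = not False = True
not L -> not D = True -> True = True
not (not L -> not D) = not True = False
not U = not True = False
K xor not U = True xor False = True
not (not L -> not D) and (K xor not U) = False and True = False
Hence #3 is false.

True statements: 1 (#2).

1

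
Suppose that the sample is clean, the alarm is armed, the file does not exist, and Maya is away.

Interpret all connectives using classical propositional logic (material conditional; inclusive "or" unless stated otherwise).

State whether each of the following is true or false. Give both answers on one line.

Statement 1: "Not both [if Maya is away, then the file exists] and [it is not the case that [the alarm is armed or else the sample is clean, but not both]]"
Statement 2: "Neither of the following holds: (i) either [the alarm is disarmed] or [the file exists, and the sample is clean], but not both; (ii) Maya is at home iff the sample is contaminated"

Statement 1 true; Statement 2 false

Let L = "Maya is at home" (F), M = "the file exists" (F), S = "the alarm is armed" (T), D = "the sample is contaminated" (F).

Statement 1: This is (¬L → M) ↑ ¬(S ⊕ ¬D).

¬L = ¬F = T
¬L → M = T → F = F
¬D = ¬F = T
S ⊕ ¬D = T ⊕ T = F
¬(S ⊕ ¬D) = ¬F = T
(¬L → M) ↑ ¬(S ⊕ ¬D) = F ↑ T = T
Hence Statement 1 is true.

Statement 2: Parsed as (¬S ⊕ (M ∧ ¬D)) ↓ (L ↔ D)

¬S = ¬T = F
¬D = ¬F = T
M ∧ ¬D = F ∧ T = F
¬S ⊕ (M ∧ ¬D) = F ⊕ F = F
L ↔ D = F ↔ F = T
(¬S ⊕ (M ∧ ¬D)) ↓ (L ↔ D) = F ↓ T = F
Thus Statement 2 is false.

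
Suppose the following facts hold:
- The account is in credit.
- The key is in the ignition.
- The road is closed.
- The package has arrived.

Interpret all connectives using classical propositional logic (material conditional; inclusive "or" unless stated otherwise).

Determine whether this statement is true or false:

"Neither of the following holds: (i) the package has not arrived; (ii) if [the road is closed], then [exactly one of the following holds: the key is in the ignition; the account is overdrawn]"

Let N = "the package has arrived" (T), W = "the road is closed" (T), D = "the key is in the ignition" (T), S = "the account is overdrawn" (F).
Parsed as ~N nor (W -> (D xor S))

~N = ~T = F
D xor S = T xor F = T
W -> (D xor S) = T -> T = T
~N nor (W -> (D xor S)) = F nor T = F

The statement is false.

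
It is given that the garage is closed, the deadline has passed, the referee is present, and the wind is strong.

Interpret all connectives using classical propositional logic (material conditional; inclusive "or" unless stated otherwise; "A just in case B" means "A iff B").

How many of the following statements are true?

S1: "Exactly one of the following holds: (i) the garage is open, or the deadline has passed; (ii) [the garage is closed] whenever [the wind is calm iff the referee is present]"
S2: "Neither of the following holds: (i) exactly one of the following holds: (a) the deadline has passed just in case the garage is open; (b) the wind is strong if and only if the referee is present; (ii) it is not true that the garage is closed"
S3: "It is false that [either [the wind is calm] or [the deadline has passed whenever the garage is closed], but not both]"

0

Let P = "the garage is closed" (T), Q = "the deadline has passed" (T), S = "the wind is strong" (T), R = "the referee is present" (T).

S1: In symbols: (~P | Q) xor ((~S <-> R) -> P)

~P = ~T = F
~P | Q = F | T = T
~S = ~T = F
~S <-> R = F <-> T = F
(~S <-> R) -> P = F -> T = T
(~P | Q) xor ((~S <-> R) -> P) = T xor T = F
Thus S1 is false.

S2: This is ((Q <-> ~P) xor (S <-> R)) nor ~P.

~P = ~T = F
Q <-> ~P = T <-> F = F
S <-> R = T <-> T = T
(Q <-> ~P) xor (S <-> R) = F xor T = T
~P = ~T = F
((Q <-> ~P) xor (S <-> R)) nor ~P = T nor F = F
Thus S2 is false.

S3: Formalization: ~(~S xor (P -> Q))

~S = ~T = F
P -> Q = T -> T = T
~S xor (P -> Q) = F xor T = T
~(~S xor (P -> Q)) = ~T = F
So S3 is false.

Count: 0.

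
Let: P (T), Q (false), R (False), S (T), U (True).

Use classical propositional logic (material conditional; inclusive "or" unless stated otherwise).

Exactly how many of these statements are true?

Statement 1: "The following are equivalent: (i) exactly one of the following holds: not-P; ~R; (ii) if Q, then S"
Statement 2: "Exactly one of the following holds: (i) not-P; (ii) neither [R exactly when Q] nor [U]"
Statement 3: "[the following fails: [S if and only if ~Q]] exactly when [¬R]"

Statement 1: This is (~P xor ~R) <-> (Q -> S).

~P = ~T = F
~R = ~F = T
~P xor ~R = F xor T = T
Q -> S = F -> T = T
(~P xor ~R) <-> (Q -> S) = T <-> T = T
Thus Statement 1 is true.

Statement 2: In symbols: ~P xor ((R <-> Q) nor U)

~P = ~T = F
R <-> Q = F <-> F = T
(R <-> Q) nor U = T nor T = F
~P xor ((R <-> Q) nor U) = F xor F = F
So Statement 2 is false.

Statement 3: This is ~(S <-> ~Q) <-> ~R.

~Q = ~F = T
S <-> ~Q = T <-> T = T
~(S <-> ~Q) = ~T = F
~R = ~F = T
~(S <-> ~Q) <-> ~R = F <-> T = F
Hence Statement 3 is false.

True statements: 1 (Statement 1).

1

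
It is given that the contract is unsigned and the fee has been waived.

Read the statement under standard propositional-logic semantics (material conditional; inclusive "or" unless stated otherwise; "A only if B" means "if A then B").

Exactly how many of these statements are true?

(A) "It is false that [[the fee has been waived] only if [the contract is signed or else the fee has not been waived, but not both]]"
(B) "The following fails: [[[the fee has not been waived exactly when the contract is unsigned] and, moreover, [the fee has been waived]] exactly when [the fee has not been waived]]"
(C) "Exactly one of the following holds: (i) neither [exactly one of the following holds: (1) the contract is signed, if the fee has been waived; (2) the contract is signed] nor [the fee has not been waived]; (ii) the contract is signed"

Let V = "the fee has been waived" (T), L = "the contract is signed" (F).

(A): In symbols: ~(V -> (L xor ~V))

~V = ~T = F
L xor ~V = F xor F = F
V -> (L xor ~V) = T -> F = F
~(V -> (L xor ~V)) = ~F = T
So (A) is true.

(B): Parsed as ~(((~V <-> ~L) & V) <-> ~V)

~V = ~T = F
~L = ~F = T
~V <-> ~L = F <-> T = F
(~V <-> ~L) & V = F & T = F
~V = ~T = F
((~V <-> ~L) & V) <-> ~V = F <-> F = T
~(((~V <-> ~L) & V) <-> ~V) = ~T = F
Hence (B) is false.

(C): Formalization: (((V -> L) xor L) nor ~V) xor L

V -> L = T -> F = F
(V -> L) xor L = F xor F = F
~V = ~T = F
((V -> L) xor L) nor ~V = F nor F = T
(((V -> L) xor L) nor ~V) xor L = T xor F = T
So (C) is true.

True statements: 2.

2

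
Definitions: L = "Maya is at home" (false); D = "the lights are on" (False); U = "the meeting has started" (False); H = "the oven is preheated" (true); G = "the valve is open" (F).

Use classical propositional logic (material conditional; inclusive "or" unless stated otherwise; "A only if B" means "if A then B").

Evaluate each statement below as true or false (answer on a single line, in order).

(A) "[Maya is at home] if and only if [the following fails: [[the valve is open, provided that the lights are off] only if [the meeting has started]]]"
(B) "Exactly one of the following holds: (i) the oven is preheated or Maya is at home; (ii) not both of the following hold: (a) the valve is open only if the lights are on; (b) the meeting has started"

(A): In symbols: L <-> ~((~D -> G) -> U)

~D = ~F = T
~D -> G = T -> F = F
(~D -> G) -> U = F -> F = T
~((~D -> G) -> U) = ~T = F
L <-> ~((~D -> G) -> U) = F <-> F = T
Thus (A) is true.

(B): In symbols: (H | L) xor ((G -> D) nand U)

H | L = T | F = T
G -> D = F -> F = T
(G -> D) nand U = T nand F = T
(H | L) xor ((G -> D) nand U) = T xor T = F
Thus (B) is false.

(A) T; (B) F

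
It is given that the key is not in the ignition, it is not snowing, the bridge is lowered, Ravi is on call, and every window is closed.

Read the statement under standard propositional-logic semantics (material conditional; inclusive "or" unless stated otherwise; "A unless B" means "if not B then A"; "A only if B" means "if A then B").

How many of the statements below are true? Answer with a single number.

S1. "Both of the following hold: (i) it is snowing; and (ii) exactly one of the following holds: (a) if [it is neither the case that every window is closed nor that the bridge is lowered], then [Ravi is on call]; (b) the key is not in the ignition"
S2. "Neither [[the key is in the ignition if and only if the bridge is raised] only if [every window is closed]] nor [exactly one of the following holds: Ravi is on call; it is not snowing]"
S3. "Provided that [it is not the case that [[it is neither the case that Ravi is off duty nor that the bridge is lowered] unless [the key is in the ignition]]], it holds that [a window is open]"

0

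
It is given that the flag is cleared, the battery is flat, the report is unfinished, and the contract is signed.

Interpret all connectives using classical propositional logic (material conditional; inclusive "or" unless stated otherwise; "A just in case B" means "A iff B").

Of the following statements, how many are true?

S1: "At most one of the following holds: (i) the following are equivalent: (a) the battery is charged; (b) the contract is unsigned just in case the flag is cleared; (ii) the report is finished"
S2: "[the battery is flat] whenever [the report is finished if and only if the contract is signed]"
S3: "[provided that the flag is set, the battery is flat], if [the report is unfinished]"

Let Q = "the battery is charged" (F), S = "the contract is signed" (T), P = "the flag is set" (F), R = "the report is finished" (F).

S1: In symbols: (Q ↔ (¬S ↔ ¬P)) ↑ R

¬S = ¬T = F
¬P = ¬F = T
¬S ↔ ¬P = F ↔ T = F
Q ↔ (¬S ↔ ¬P) = F ↔ F = T
(Q ↔ (¬S ↔ ¬P)) ↑ R = T ↑ F = T
So S1 is true.

S2: Parsed as (R ↔ S) → ¬Q

R ↔ S = F ↔ T = F
¬Q = ¬F = T
(R ↔ S) → ¬Q = F → T = T
Hence S2 is true.

S3: In symbols: ¬R → (P → ¬Q)

¬R = ¬F = T
¬Q = ¬F = T
P → ¬Q = F → T = T
¬R → (P → ¬Q) = T → T = T
Hence S3 is true.

Count: 3.

3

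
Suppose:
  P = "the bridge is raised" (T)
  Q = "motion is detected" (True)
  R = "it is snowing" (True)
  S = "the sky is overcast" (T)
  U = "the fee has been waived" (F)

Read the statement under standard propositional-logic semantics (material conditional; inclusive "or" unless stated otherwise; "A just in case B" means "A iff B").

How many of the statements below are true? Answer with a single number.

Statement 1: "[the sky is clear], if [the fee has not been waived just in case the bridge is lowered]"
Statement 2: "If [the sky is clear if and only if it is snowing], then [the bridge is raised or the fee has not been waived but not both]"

2

Statement 1: In symbols: (not U iff not P) -> not S

not U = not False = True
not P = not True = False
not U iff not P = True iff False = False
not S = not True = False
(not U iff not P) -> not S = False -> False = True
So Statement 1 is true.

Statement 2: Formalization: (not S iff R) -> (P xor not U)

not S = not True = False
not S iff R = False iff True = False
not U = not False = True
P xor not U = True xor True = False
(not S iff R) -> (P xor not U) = False -> False = True
Hence Statement 2 is true.

Count: 2.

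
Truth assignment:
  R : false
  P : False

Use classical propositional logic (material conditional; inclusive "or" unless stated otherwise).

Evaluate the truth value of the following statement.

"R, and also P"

The statement is false.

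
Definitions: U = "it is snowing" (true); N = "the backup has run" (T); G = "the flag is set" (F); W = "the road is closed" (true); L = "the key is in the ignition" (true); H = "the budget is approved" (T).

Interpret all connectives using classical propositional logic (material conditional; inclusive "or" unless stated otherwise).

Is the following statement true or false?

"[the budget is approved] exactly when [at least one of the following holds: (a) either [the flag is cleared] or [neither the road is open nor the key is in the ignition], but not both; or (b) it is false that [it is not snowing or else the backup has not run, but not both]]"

In symbols: H ↔ ((¬G ⊕ (¬W ↓ L)) ∨ ¬(¬U ⊕ ¬N))

¬G = ¬F = T
¬W = ¬T = F
¬W ↓ L = F ↓ T = F
¬G ⊕ (¬W ↓ L) = T ⊕ F = T
¬U = ¬T = F
¬N = ¬T = F
¬U ⊕ ¬N = F ⊕ F = F
¬(¬U ⊕ ¬N) = ¬F = T
(¬G ⊕ (¬W ↓ L)) ∨ ¬(¬U ⊕ ¬N) = T ∨ T = T
H ↔ ((¬G ⊕ (¬W ↓ L)) ∨ ¬(¬U ⊕ ¬N)) = T ↔ T = T

true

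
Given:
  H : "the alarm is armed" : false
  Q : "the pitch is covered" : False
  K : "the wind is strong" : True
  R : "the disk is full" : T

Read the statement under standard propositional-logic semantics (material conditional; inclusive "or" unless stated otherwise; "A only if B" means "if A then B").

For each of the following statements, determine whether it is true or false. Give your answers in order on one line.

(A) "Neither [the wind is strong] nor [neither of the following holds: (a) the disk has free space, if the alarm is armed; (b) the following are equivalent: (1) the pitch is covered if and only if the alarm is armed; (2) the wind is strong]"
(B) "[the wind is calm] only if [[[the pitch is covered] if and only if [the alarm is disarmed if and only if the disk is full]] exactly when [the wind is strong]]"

(A) F, (B) T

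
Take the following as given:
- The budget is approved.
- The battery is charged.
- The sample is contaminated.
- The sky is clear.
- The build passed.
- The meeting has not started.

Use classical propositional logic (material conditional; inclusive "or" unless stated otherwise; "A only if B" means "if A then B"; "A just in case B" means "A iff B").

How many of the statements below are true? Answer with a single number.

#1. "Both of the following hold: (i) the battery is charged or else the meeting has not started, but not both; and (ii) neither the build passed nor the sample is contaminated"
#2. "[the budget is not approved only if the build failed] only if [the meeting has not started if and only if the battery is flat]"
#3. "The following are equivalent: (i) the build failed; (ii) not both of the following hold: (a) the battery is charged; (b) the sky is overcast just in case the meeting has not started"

0

Let K = "the battery is charged" (T), D = "the meeting has started" (F), W = "the build passed" (T), S = "the sample is contaminated" (T), P = "the budget is approved" (T), M = "the sky is overcast" (F).

#1: Formalization: (K ⊕ ¬D) ∧ (W ↓ S)

¬D = ¬F = T
K ⊕ ¬D = T ⊕ T = F
W ↓ S = T ↓ T = F
(K ⊕ ¬D) ∧ (W ↓ S) = F ∧ F = F
So #1 is false.

#2: Parsed as (¬P → ¬W) → (¬D ↔ ¬K)

¬P = ¬T = F
¬W = ¬T = F
¬P → ¬W = F → F = T
¬D = ¬F = T
¬K = ¬T = F
¬D ↔ ¬K = T ↔ F = F
(¬P → ¬W) → (¬D ↔ ¬K) = T → F = F
Thus #2 is false.

#3: Parsed as ¬W ↔ (K ↑ (M ↔ ¬D))

¬W = ¬T = F
¬D = ¬F = T
M ↔ ¬D = F ↔ T = F
K ↑ (M ↔ ¬D) = T ↑ F = T
¬W ↔ (K ↑ (M ↔ ¬D)) = F ↔ T = F
So #3 is false.

0 of the 3 statements are true (none).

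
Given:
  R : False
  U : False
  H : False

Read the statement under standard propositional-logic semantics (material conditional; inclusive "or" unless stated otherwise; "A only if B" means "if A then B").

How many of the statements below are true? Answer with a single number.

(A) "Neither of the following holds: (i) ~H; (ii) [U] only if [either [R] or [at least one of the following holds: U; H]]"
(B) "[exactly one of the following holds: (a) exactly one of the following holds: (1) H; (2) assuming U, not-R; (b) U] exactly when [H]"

0

(A): Formalization: not H nor (U -> (R or (U or H)))

not H = not False = True
U or H = False or False = False
R or (U or H) = False or False = False
U -> (R or (U or H)) = False -> False = True
not H nor (U -> (R or (U or H))) = True nor True = False
Hence (A) is false.

(B): Parsed as ((H xor (U -> not R)) xor U) iff H

not R = not False = True
U -> not R = False -> True = True
H xor (U -> not R) = False xor True = True
(H xor (U -> not R)) xor U = True xor False = True
((H xor (U -> not R)) xor U) iff H = True iff False = False
Thus (B) is false.

True statements: 0 (none).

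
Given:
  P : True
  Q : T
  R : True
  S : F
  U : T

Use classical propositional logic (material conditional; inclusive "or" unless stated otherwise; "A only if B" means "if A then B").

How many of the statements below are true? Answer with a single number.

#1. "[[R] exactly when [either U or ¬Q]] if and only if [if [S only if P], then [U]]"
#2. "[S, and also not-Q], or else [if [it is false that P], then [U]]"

2

#1: In symbols: (R ↔ (U ∨ ¬Q)) ↔ ((S → P) → U)

¬Q = ¬T = F
U ∨ ¬Q = T ∨ F = T
R ↔ (U ∨ ¬Q) = T ↔ T = T
S → P = F → T = T
(S → P) → U = T → T = T
(R ↔ (U ∨ ¬Q)) ↔ ((S → P) → U) = T ↔ T = T
Hence #1 is true.

#2: Parsed as (S ∧ ¬Q) ∨ (¬P → U)

¬Q = ¬T = F
S ∧ ¬Q = F ∧ F = F
¬P = ¬T = F
¬P → U = F → T = T
(S ∧ ¬Q) ∨ (¬P → U) = F ∨ T = T
Hence #2 is true.

True statements: 2 (#1, #2).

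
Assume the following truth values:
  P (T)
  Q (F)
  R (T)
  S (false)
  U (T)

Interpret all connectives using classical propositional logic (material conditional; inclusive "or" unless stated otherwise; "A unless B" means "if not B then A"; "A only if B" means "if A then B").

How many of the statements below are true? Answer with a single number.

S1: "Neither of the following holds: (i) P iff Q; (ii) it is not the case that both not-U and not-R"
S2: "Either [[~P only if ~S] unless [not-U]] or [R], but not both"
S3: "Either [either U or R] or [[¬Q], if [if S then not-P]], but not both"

S1: Parsed as (P ↔ Q) ↓ (¬U ↑ ¬R)

P ↔ Q = T ↔ F = F
¬U = ¬T = F
¬R = ¬T = F
¬U ↑ ¬R = F ↑ F = T
(P ↔ Q) ↓ (¬U ↑ ¬R) = F ↓ T = F
Thus S1 is false.

S2: In symbols: ((¬P → ¬S) ∨ ¬U) ⊕ R

¬P = ¬T = F
¬S = ¬F = T
¬P → ¬S = F → T = T
¬U = ¬T = F
(¬P → ¬S) ∨ ¬U = T ∨ F = T
((¬P → ¬S) ∨ ¬U) ⊕ R = T ⊕ T = F
Hence S2 is false.

S3: Parsed as (U ∨ R) ⊕ ((S → ¬P) → ¬Q)

U ∨ R = T ∨ T = T
¬P = ¬T = F
S → ¬P = F → F = T
¬Q = ¬F = T
(S → ¬P) → ¬Q = T → T = T
(U ∨ R) ⊕ ((S → ¬P) → ¬Q) = T ⊕ T = F
Thus S3 is false.

True statements: 0 (none).

0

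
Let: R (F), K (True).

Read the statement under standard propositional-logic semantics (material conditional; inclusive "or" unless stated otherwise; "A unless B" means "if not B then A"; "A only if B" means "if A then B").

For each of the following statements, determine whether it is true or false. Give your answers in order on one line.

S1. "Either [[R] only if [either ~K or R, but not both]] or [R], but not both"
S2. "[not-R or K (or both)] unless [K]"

S1: Formalization: (R -> (~K xor R)) xor R

~K = ~T = F
~K xor R = F xor F = F
R -> (~K xor R) = F -> F = T
(R -> (~K xor R)) xor R = T xor F = T
So S1 is true.

S2: In symbols: (~R | K) | K

~R = ~F = T
~R | K = T | T = T
(~R | K) | K = T | T = T
Thus S2 is true.

S1 true, S2 true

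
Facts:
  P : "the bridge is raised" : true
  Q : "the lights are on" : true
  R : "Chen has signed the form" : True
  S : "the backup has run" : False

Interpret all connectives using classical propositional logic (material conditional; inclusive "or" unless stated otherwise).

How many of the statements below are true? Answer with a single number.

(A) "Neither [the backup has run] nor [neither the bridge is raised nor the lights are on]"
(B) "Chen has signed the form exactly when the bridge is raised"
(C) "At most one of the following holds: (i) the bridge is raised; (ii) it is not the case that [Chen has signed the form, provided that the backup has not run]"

(A): Formalization: S nor (P nor Q)

P nor Q = T nor T = F
S nor (P nor Q) = F nor F = T
Hence (A) is true.

(B): Parsed as R <-> P

R <-> P = T <-> T = T
Thus (B) is true.

(C): In symbols: P nand ~(~S -> R)

~S = ~F = T
~S -> R = T -> T = T
~(~S -> R) = ~T = F
P nand ~(~S -> R) = T nand F = T
Thus (C) is true.

Count: 3.

3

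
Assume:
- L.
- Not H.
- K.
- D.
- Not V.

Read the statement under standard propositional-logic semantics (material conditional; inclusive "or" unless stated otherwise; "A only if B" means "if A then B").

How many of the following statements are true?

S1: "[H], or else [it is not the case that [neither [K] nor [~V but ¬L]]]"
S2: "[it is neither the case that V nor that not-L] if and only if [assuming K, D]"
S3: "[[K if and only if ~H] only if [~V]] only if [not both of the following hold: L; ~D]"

3

S1: This is H or not (K nor (not V and not L)).

not V = not False = True
not L = not True = False
not V and not L = True and False = False
K nor (not V and not L) = True nor False = False
not (K nor (not V and not L)) = not False = True
H or not (K nor (not V and not L)) = False or True = True
Hence S1 is true.

S2: Formalization: (V nor not L) iff (K -> D)

not L = not True = False
V nor not L = False nor False = True
K -> D = True -> True = True
(V nor not L) iff (K -> D) = True iff True = True
So S2 is true.

S3: This is ((K iff not H) -> not V) -> (L nand not D).

not H = not False = True
K iff not H = True iff True = True
not V = not False = True
(K iff not H) -> not V = True -> True = True
not D = not True = False
L nand not D = True nand False = True
((K iff not H) -> not V) -> (L nand not D) = True -> True = True
Thus S3 is true.

Count: 3.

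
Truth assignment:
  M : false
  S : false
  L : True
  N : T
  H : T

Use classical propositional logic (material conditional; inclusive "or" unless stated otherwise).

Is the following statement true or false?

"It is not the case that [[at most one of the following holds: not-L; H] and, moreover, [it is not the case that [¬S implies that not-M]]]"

True.

Values: L=True, H=True, S=False, M=False.
This is not ((not L nand H) and not (not S -> not M)).

not L = not True = False
not L nand H = False nand True = True
not S = not False = True
not M = not False = True
not S -> not M = True -> True = True
not (not S -> not M) = not True = False
(not L nand H) and not (not S -> not M) = True and False = False
not ((not L nand H) and not (not S -> not M)) = not False = True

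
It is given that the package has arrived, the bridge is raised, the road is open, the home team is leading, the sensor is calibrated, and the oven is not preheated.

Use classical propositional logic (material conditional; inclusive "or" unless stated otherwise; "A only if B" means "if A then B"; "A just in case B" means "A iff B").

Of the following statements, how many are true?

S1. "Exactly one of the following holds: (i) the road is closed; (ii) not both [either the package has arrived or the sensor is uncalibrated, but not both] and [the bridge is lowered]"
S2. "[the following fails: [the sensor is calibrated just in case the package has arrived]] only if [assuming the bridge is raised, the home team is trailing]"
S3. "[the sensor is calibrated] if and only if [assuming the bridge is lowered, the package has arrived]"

3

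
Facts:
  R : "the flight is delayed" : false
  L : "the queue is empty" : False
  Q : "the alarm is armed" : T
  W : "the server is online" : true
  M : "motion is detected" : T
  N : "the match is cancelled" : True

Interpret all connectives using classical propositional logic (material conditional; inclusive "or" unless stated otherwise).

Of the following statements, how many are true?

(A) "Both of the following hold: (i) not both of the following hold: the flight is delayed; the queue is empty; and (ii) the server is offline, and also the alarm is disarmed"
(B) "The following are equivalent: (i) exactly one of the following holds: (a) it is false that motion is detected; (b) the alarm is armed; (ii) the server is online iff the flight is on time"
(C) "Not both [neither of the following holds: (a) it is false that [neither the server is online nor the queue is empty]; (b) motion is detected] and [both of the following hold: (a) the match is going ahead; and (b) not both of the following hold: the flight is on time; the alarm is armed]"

2

(A): In symbols: (R nand L) & (~W & ~Q)

R nand L = F nand F = T
~W = ~T = F
~Q = ~T = F
~W & ~Q = F & F = F
(R nand L) & (~W & ~Q) = T & F = F
Hence (A) is false.

(B): In symbols: (~M xor Q) <-> (W <-> ~R)

~M = ~T = F
~M xor Q = F xor T = T
~R = ~F = T
W <-> ~R = T <-> T = T
(~M xor Q) <-> (W <-> ~R) = T <-> T = T
Thus (B) is true.

(C): This is (~(W nor L) nor M) nand (~N & (~R nand Q)).

W nor L = T nor F = F
~(W nor L) = ~F = T
~(W nor L) nor M = T nor T = F
~N = ~T = F
~R = ~F = T
~R nand Q = T nand T = F
~N & (~R nand Q) = F & F = F
(~(W nor L) nor M) nand (~N & (~R nand Q)) = F nand F = T
Hence (C) is true.

Count: 2.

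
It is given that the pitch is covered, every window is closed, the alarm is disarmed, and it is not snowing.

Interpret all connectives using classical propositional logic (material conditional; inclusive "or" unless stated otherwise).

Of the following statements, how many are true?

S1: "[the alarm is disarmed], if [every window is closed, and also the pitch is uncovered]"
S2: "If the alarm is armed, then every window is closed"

Let Q = "a window is open" (F), P = "the pitch is covered" (T), R = "the alarm is armed" (F).

S1: Parsed as (~Q & ~P) -> ~R

~Q = ~F = T
~P = ~T = F
~Q & ~P = T & F = F
~R = ~F = T
(~Q & ~P) -> ~R = F -> T = T
Thus S1 is true.

S2: This is R -> ~Q.

~Q = ~F = T
R -> ~Q = F -> T = T
So S2 is true.

Count: 2.

2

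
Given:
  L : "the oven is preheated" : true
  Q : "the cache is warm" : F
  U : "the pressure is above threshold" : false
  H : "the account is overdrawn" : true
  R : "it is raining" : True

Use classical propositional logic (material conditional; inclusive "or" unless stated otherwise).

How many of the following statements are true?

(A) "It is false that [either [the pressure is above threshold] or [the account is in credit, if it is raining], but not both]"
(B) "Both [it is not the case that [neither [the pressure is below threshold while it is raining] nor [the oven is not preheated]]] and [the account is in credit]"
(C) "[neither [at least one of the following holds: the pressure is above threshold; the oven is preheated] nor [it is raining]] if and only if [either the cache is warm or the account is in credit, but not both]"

(A): In symbols: ~(U xor (R -> ~H))

~H = ~T = F
R -> ~H = T -> F = F
U xor (R -> ~H) = F xor F = F
~(U xor (R -> ~H)) = ~F = T
Thus (A) is true.

(B): Formalization: ~((~U & R) nor ~L) & ~H

~U = ~F = T
~U & R = T & T = T
~L = ~T = F
(~U & R) nor ~L = T nor F = F
~((~U & R) nor ~L) = ~F = T
~H = ~T = F
~((~U & R) nor ~L) & ~H = T & F = F
So (B) is false.

(C): Parsed as ((U | L) nor R) <-> (Q xor ~H)

U | L = F | T = T
(U | L) nor R = T nor T = F
~H = ~T = F
Q xor ~H = F xor F = F
((U | L) nor R) <-> (Q xor ~H) = F <-> F = T
So (C) is true.

Count: 2.

2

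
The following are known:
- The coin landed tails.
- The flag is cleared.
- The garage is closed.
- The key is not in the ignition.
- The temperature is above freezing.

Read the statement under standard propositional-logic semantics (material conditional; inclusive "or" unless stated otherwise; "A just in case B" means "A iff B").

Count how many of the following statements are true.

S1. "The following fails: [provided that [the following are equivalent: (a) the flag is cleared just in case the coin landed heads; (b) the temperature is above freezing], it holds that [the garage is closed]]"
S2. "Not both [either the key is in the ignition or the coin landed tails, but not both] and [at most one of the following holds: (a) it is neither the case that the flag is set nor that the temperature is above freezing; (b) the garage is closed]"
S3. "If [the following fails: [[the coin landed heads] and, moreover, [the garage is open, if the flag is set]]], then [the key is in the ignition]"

Let D = "the flag is set" (F), U = "the coin landed heads" (F), W = "the temperature is below freezing" (F), P = "the garage is closed" (T), L = "the key is in the ignition" (F).

S1: Parsed as ¬(((¬D ↔ U) ↔ ¬W) → P)

¬D = ¬F = T
¬D ↔ U = T ↔ F = F
¬W = ¬F = T
(¬D ↔ U) ↔ ¬W = F ↔ T = F
((¬D ↔ U) ↔ ¬W) → P = F → T = T
¬(((¬D ↔ U) ↔ ¬W) → P) = ¬T = F
Thus S1 is false.

S2: Parsed as (L ⊕ ¬U) ↑ ((D ↓ ¬W) ↑ P)

¬U = ¬F = T
L ⊕ ¬U = F ⊕ T = T
¬W = ¬F = T
D ↓ ¬W = F ↓ T = F
(D ↓ ¬W) ↑ P = F ↑ T = T
(L ⊕ ¬U) ↑ ((D ↓ ¬W) ↑ P) = T ↑ T = F
Thus S2 is false.

S3: Parsed as ¬(U ∧ (D → ¬P)) → L

¬P = ¬T = F
D → ¬P = F → F = T
U ∧ (D → ¬P) = F ∧ T = F
¬(U ∧ (D → ¬P)) = ¬F = T
¬(U ∧ (D → ¬P)) → L = T → F = F
So S3 is false.

True statements: 0 (none).

0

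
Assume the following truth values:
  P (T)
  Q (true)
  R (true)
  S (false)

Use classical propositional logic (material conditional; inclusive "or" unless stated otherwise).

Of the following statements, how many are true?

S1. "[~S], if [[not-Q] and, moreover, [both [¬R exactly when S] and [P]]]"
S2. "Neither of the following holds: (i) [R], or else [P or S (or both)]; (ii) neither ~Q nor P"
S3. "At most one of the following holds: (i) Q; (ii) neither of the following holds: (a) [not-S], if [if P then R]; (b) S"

2

S1: This is (not Q and ((not R iff S) and P)) -> not S.

not Q = not True = False
not R = not True = False
not R iff S = False iff False = True
(not R iff S) and P = True and True = True
not Q and ((not R iff S) and P) = False and True = False
not S = not False = True
(not Q and ((not R iff S) and P)) -> not S = False -> True = True
Thus S1 is true.

S2: Parsed as (R or (P or S)) nor (not Q nor P)

P or S = True or False = True
R or (P or S) = True or True = True
not Q = not True = False
not Q nor P = False nor True = False
(R or (P or S)) nor (not Q nor P) = True nor False = False
Thus S2 is false.

S3: In symbols: Q nand (((P -> R) -> not S) nor S)

P -> R = True -> True = True
not S = not False = True
(P -> R) -> not S = True -> True = True
((P -> R) -> not S) nor S = True nor False = False
Q nand (((P -> R) -> not S) nor S) = True nand False = True
Hence S3 is true.

2 of the 3 statements are true (S1, S3).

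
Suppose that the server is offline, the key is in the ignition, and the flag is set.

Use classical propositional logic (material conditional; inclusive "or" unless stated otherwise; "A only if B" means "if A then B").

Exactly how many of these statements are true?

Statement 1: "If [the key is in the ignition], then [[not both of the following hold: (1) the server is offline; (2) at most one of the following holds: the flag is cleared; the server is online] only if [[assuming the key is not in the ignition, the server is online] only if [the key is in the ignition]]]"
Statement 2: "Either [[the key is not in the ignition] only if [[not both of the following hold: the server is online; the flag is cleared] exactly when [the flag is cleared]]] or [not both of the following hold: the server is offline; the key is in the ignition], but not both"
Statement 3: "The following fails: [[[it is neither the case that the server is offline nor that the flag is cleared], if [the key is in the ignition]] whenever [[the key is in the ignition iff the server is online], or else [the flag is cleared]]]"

2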